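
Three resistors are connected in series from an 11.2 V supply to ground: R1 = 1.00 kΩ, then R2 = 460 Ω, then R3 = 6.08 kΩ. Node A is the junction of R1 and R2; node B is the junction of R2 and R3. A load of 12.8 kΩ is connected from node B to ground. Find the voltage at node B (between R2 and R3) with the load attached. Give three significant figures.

At node B, R3 is in parallel with the load: R3‖R_L = 4122 Ω.
Below node A the resistance is R2 + (R3‖R_L) = 4582 Ω, so V_A = 11.2 × 4582/5582 = 9.194 V.
Then V_B = V_A × (R3‖R_L)/(R2 + R3‖R_L) = 9.194 × 4122/4582 = 8.27 V.

V ≈ 8.27 V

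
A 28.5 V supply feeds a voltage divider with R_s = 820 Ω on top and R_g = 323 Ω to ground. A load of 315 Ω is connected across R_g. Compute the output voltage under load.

The load sits in parallel with R_g: R_g‖R_L = (323 × 315) / (323 + 315) = 159.5 Ω.
V_out = 28.5 × 159.5 / (820 + 159.5) = 28.5 × 159.5/979.5 = 4.64 V.
(Unloaded it would have been 8.05 V.)

V_out ≈ 4.64 V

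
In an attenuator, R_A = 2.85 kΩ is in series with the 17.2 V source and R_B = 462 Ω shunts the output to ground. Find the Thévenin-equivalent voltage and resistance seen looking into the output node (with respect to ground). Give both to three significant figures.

V_th is the open-circuit tap voltage: 17.2 × 462/(2850 + 462) = 2.40 V.
With the supply zeroed, R_A and R_B appear in parallel from the tap: R_th = R_A‖R_B = (2850 × 462)/3312 = 398 Ω.

V_th = 2.40 V, R_th = 398 Ω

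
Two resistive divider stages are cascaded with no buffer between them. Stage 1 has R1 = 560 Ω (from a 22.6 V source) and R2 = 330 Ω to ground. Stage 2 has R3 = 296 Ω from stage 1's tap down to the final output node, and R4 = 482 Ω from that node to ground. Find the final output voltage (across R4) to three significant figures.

Stage 2 presents R3+R4 = 778.0 Ω as a load on stage 1's tap.
Stage 1's lower leg becomes R2‖(R3+R4) = 231.7 Ω, so V_mid = 22.6 × 231.7/791.7 = 6.614 V.
Stage 2 is itself unloaded: V_out = V_mid × R4/(R3+R4) = 6.614 × 482/778.0 = 4.10 V.

V_out ≈ 4.10 V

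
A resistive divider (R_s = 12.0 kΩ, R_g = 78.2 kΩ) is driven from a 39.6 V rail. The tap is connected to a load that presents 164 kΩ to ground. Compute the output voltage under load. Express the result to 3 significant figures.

The load sits in parallel with R_g: R_g‖R_L = (78.2 × 164) / (78.2 + 164) = 52.95 kΩ.
V_out = 39.6 × 52.95 / (12.0 + 52.95) = 39.6 × 52.95/64.95 = 32.3 V.
(Unloaded it would have been 34.3 V.)

V_out ≈ 32.3 V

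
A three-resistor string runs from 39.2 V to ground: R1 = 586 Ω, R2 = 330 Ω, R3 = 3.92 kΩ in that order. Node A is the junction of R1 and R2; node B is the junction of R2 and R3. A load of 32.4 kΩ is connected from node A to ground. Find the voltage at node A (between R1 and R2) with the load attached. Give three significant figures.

Below node A the series string R2+R3 = 4250 Ω sits in parallel with the 32400 Ω load: 3757 Ω.
V_A = 39.2 × 3757/(586 + 3757) = 33.9 V.

V ≈ 33.9 V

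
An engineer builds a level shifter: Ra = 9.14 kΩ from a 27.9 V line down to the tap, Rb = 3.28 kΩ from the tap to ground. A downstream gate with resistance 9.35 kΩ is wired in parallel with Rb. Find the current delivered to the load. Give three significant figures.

Rb‖R_L = 2.428 kΩ; V_out = 27.9 × 2.428/11.57 = 5.856 V.
I_L = V_out / R_L = 5.856 / 9.35 kΩ = 0.626 mA.

I_L ≈ 0.626 mA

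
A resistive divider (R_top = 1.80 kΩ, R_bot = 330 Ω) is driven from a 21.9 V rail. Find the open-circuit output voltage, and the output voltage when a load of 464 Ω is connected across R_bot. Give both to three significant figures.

Open-circuit: V = 21.9 × 330/(1800 + 330) = 3.39 V.
With the load, R_bot becomes R_bot‖R_L = 192.8 Ω, so V = 21.9 × 192.8/1993 = 2.12 V.

Unloaded: 3.39 V; loaded: 2.12 V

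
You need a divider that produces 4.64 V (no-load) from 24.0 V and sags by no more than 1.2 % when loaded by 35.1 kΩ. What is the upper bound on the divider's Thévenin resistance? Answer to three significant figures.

Loading drop = R_th/(R_th + R_L) ≤ 0.0120, so R_th ≤ R_L · ε/(1−ε) = 35.1 kΩ × 0.0120/0.9880 = 426 Ω.
(Any R1, R2 with R2/(R1+R2) = 0.193 and R1‖R2 ≤ 426 Ω will meet the spec.)

R_th ≤ 426 Ω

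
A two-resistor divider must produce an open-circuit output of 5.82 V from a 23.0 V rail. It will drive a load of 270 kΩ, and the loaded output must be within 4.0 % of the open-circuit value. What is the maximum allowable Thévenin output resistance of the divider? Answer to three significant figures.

Loading drop = R_th/(R_th + R_L) ≤ 0.0400, so R_th ≤ R_L · ε/(1−ε) = 270 kΩ × 0.0400/0.9600 = 11.2 kΩ.

R_th ≤ 11.2 kΩ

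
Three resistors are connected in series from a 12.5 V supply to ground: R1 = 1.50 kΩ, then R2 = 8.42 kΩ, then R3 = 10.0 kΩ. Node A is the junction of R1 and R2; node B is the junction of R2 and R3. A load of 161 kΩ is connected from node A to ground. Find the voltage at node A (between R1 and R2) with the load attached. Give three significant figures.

Below node A the series string R2+R3 = 18.42 kΩ sits in parallel with the 161 kΩ load: 16.53 kΩ.
V_A = 12.5 × 16.53/(1.50 + 16.53) = 11.5 V.

V ≈ 11.5 V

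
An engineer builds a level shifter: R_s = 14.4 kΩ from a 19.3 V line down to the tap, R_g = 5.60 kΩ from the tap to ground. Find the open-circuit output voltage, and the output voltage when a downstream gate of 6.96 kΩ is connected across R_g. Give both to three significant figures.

Unloaded: 5.40 V; loaded: 3.42 V

Open-circuit: V = 19.3 × 5.60/(14.4 + 5.60) = 5.40 V.
With the load, R_g becomes R_g‖R_L = 3.103 kΩ, so V = 19.3 × 3.103/17.50 = 3.42 V.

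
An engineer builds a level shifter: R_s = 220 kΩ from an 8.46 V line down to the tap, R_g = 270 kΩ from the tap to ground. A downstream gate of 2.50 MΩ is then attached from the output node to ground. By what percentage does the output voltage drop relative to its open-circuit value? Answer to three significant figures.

4.62 %

The divider's output (Thévenin) resistance is R_s‖R_g = 121.2 kΩ.
Fractional drop under load = R_th/(R_th + R_L) = 121.2 / (121.2 + 2500) = 0.04625.
So the output falls by 4.62 %.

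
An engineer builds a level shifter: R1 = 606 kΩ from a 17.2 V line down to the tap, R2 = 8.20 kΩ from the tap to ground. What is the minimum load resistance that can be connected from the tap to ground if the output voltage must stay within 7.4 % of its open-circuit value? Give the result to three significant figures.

Output resistance R_th = R1‖R2 = (606 × 8.20)/614.2 = 8.091 kΩ.
The fractional drop is R_th/(R_th + R_L); requiring this ≤ 0.0740 gives R_L ≥ R_th(1/0.0740 − 1) = 8.091 × 12.51 = 101 kΩ.

R_L(min) ≈ 101 kΩ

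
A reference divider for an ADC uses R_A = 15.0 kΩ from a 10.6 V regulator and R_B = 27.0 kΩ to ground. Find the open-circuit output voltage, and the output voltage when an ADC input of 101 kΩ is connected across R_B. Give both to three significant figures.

Open-circuit: V = 10.6 × 27.0/(15.0 + 27.0) = 6.81 V.
With the load, R_B becomes R_B‖R_L = 21.30 kΩ, so V = 10.6 × 21.30/36.30 = 6.22 V.

Unloaded: 6.81 V; loaded: 6.22 V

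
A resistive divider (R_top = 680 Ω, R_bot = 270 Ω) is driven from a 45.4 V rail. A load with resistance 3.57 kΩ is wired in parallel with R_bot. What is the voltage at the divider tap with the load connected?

V_out ≈ 12.2 V

The load sits in parallel with R_bot: R_bot‖R_L = (270 × 3570) / (270 + 3570) = 251.0 Ω.
V_out = 45.4 × 251.0 / (680 + 251.0) = 45.4 × 251.0/931.0 = 12.2 V.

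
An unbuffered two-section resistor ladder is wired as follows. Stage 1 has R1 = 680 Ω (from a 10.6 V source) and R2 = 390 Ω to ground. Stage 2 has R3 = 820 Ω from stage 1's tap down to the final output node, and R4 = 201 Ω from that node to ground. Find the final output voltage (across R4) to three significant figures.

V_out ≈ 0.612 V

Stage 2 presents R3+R4 = 1021 Ω as a load on stage 1's tap.
Stage 1's lower leg becomes R2‖(R3+R4) = 282.2 Ω, so V_mid = 10.6 × 282.2/962.2 = 3.109 V.
Stage 2 is itself unloaded: V_out = V_mid × R4/(R3+R4) = 3.109 × 201/1021 = 0.612 V.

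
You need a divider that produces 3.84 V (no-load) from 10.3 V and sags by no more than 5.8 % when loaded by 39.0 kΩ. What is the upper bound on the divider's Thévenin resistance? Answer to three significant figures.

Loading drop = R_th/(R_th + R_L) ≤ 0.0580, so R_th ≤ R_L · ε/(1−ε) = 39.0 kΩ × 0.0580/0.9420 = 2.40 kΩ.
(Any R1, R2 with R2/(R1+R2) = 0.373 and R1‖R2 ≤ 2.40 kΩ will meet the spec.)

R_th ≤ 2.40 kΩ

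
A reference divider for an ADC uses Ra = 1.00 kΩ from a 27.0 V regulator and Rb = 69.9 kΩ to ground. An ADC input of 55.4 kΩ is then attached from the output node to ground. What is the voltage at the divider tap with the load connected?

The load sits in parallel with Rb: Rb‖R_L = (69.9 × 55.4) / (69.9 + 55.4) = 30.91 kΩ.
V_out = 27.0 × 30.91 / (1.00 + 30.91) = 27.0 × 30.91/31.91 = 26.2 V.
(Unloaded it would have been 26.6 V.)

V_out ≈ 26.2 V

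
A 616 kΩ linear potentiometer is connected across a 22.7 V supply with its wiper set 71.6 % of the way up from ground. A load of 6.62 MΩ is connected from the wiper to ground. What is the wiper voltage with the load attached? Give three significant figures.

V ≈ 16.0 V

The wiper splits the pot into (1−α)R = 174.9 kΩ above and αR = 441.1 kΩ below.
Lower section ‖ load = 413.5 kΩ.
V_wiper = 22.7 × 413.5/(174.9 + 413.5) = 16.0 V.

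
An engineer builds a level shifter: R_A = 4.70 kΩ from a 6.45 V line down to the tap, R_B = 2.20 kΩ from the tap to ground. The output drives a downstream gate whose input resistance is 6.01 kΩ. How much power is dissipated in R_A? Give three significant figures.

Total resistance from the source is R_A + (R_B‖R_L) = 6.310 kΩ, so I = 6.45/6.310 kΩ = 1.022 mA.
P = I²·R_A = (1.022 mA)² × 4.70 kΩ = 4.91 mW.

P ≈ 4.91 mW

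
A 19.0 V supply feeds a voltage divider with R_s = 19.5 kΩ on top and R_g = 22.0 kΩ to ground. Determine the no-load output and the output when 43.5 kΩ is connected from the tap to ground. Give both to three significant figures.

Unloaded: 10.1 V; loaded: 8.14 V

Open-circuit: V = 19.0 × 22.0/(19.5 + 22.0) = 10.1 V.
With the load, R_g becomes R_g‖R_L = 14.61 kΩ, so V = 19.0 × 14.61/34.11 = 8.14 V.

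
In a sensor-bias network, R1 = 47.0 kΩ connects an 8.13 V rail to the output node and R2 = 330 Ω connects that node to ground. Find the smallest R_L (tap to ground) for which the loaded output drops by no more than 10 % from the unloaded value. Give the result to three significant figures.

Output resistance R_th = R1‖R2 = (47000 × 330)/47330 = 327.7 Ω.
The fractional drop is R_th/(R_th + R_L); requiring this ≤ 0.100 gives R_L ≥ R_th(1/0.100 − 1) = 327.7 × 9.000 = 2.95 kΩ.

R_L(min) ≈ 2.95 kΩ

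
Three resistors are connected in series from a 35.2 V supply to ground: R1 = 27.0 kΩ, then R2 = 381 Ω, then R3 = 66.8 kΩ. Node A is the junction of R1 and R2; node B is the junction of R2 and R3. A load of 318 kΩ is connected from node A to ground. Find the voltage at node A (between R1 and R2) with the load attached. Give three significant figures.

V ≈ 23.7 V

Below node A the series string R2+R3 = 67180 Ω sits in parallel with the 318000 Ω load: 55460 Ω.
V_A = 35.2 × 55460/(27000 + 55460) = 23.7 V.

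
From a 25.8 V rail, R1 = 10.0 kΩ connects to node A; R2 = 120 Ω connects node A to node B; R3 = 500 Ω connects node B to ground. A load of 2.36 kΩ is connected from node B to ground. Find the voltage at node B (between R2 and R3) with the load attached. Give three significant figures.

V ≈ 1.01 V

At node B, R3 is in parallel with the load: R3‖R_L = 412.6 Ω.
Below node A the resistance is R2 + (R3‖R_L) = 532.6 Ω, so V_A = 25.8 × 532.6/10530 = 1.305 V.
Then V_B = V_A × (R3‖R_L)/(R2 + R3‖R_L) = 1.305 × 412.6/532.6 = 1.01 V.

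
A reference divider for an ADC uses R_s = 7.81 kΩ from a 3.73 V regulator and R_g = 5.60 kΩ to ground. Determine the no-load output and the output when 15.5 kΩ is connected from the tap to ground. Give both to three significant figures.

Unloaded: 1.56 V; loaded: 1.29 V

Open-circuit: V = 3.73 × 5.60/(7.81 + 5.60) = 1.56 V.
With the load, R_g becomes R_g‖R_L = 4.114 kΩ, so V = 3.73 × 4.114/11.92 = 1.29 V.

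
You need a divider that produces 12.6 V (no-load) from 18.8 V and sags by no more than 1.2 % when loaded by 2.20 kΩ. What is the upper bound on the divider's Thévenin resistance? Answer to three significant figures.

R_th ≤ 26.7 Ω

Loading drop = R_th/(R_th + R_L) ≤ 0.0120, so R_th ≤ R_L · ε/(1−ε) = 2.20 kΩ × 0.0120/0.9880 = 26.7 Ω.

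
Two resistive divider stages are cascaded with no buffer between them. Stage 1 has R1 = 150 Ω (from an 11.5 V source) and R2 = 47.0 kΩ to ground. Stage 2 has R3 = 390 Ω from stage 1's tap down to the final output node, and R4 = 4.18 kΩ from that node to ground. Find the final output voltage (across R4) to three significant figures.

Stage 2 presents R3+R4 = 4570 Ω as a load on stage 1's tap.
Stage 1's lower leg becomes R2‖(R3+R4) = 4165 Ω, so V_mid = 11.5 × 4165/4315 = 11.10 V.
Stage 2 is itself unloaded: V_out = V_mid × R4/(R3+R4) = 11.10 × 4180/4570 = 10.2 V.

V_out ≈ 10.2 V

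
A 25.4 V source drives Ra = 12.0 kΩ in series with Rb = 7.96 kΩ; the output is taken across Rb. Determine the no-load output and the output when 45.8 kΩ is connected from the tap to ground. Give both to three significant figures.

Unloaded: 10.1 V; loaded: 9.17 V

Open-circuit: V = 25.4 × 7.96/(12.0 + 7.96) = 10.1 V.
With the load, Rb becomes Rb‖R_L = 6.781 kΩ, so V = 25.4 × 6.781/18.78 = 9.17 V.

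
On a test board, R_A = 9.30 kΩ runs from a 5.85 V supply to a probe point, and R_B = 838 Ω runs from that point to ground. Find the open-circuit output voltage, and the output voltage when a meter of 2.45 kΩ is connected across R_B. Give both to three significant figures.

Open-circuit: V = 5.85 × 838/(9300 + 838) = 0.484 V.
With the load, R_B becomes R_B‖R_L = 624.4 Ω, so V = 5.85 × 624.4/9924 = 0.368 V.

Unloaded: 0.484 V; loaded: 0.368 V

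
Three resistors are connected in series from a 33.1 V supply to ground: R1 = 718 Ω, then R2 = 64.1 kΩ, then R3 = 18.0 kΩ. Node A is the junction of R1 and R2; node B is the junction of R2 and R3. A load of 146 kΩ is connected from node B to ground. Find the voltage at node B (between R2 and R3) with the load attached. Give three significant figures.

At node B, R3 is in parallel with the load: R3‖R_L = 16020 Ω.
Below node A the resistance is R2 + (R3‖R_L) = 80120 Ω, so V_A = 33.1 × 80120/80840 = 32.81 V.
Then V_B = V_A × (R3‖R_L)/(R2 + R3‖R_L) = 32.81 × 16020/80120 = 6.56 V.

V ≈ 6.56 V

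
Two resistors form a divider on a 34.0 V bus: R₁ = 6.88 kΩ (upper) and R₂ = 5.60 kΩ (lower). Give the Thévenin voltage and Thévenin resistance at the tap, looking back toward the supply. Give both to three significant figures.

V_th is the open-circuit tap voltage: 34.0 × 5.60/(6.88 + 5.60) = 15.3 V.
With the supply zeroed, R₁ and R₂ appear in parallel from the tap: R_th = R₁‖R₂ = (6.88 × 5.60)/12.48 = 3.09 kΩ.

V_th = 15.3 V, R_th = 3.09 kΩ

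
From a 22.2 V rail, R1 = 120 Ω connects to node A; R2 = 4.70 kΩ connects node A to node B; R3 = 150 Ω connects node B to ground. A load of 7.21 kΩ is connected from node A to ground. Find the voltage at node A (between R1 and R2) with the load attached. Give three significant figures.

V ≈ 21.3 V

Below node A the series string R2+R3 = 4850 Ω sits in parallel with the 7210 Ω load: 2900 Ω.
V_A = 22.2 × 2900/(120 + 2900) = 21.3 V.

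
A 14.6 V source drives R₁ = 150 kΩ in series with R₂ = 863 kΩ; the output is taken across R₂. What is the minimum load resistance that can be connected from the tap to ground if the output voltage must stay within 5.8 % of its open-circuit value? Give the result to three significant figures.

Output resistance R_th = R₁‖R₂ = (150 × 863)/1013 = 127.8 kΩ.
The fractional drop is R_th/(R_th + R_L); requiring this ≤ 0.0580 gives R_L ≥ R_th(1/0.0580 − 1) = 127.8 × 16.24 = 2.08 MΩ.

R_L(min) ≈ 2.08 MΩ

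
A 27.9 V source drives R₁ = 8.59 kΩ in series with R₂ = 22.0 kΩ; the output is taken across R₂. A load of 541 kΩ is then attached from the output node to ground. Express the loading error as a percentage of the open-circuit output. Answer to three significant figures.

The divider's output (Thévenin) resistance is R₁‖R₂ = 6.178 kΩ.
Fractional drop under load = R_th/(R_th + R_L) = 6.178 / (6.178 + 541) = 0.01129.
So the output falls by 1.13 %.

1.13 %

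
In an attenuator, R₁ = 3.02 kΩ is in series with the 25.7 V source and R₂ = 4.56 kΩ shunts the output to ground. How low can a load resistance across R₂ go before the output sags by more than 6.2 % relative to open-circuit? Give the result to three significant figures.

Output resistance R_th = R₁‖R₂ = (3.02 × 4.56)/7.580 = 1.817 kΩ.
The fractional drop is R_th/(R_th + R_L); requiring this ≤ 0.0620 gives R_L ≥ R_th(1/0.0620 − 1) = 1.817 × 15.13 = 27.5 kΩ.

R_L(min) ≈ 27.5 kΩ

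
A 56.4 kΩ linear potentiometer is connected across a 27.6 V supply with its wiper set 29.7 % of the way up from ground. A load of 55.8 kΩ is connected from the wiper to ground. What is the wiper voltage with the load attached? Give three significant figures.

The wiper splits the pot into (1−α)R = 39.65 kΩ above and αR = 16.75 kΩ below.
Lower section ‖ load = 12.88 kΩ.
V_wiper = 27.6 × 12.88/(39.65 + 12.88) = 6.77 V.

V ≈ 6.77 V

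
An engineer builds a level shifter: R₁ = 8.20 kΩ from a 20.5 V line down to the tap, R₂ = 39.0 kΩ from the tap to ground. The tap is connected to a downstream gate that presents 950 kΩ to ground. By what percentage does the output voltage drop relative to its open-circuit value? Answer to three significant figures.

The divider's output (Thévenin) resistance is R₁‖R₂ = 6.775 kΩ.
Fractional drop under load = R_th/(R_th + R_L) = 6.775 / (6.775 + 950) = 0.007082.
So the output falls by 0.708 %.

0.708 %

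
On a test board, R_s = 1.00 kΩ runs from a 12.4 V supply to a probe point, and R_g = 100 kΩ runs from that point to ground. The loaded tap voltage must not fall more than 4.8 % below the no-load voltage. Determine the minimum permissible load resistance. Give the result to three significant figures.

Output resistance R_th = R_s‖R_g = (1000 × 100000)/101000 = 990.1 Ω.
The fractional drop is R_th/(R_th + R_L); requiring this ≤ 0.0480 gives R_L ≥ R_th(1/0.0480 − 1) = 990.1 × 19.83 = 19.6 kΩ.

R_L(min) ≈ 19.6 kΩ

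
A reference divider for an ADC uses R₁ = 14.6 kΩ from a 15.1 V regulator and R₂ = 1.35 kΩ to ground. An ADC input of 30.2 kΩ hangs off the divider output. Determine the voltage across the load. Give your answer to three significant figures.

The load sits in parallel with R₂: R₂‖R_L = (1.35 × 30.2) / (1.35 + 30.2) = 1.292 kΩ.
V_out = 15.1 × 1.292 / (14.6 + 1.292) = 15.1 × 1.292/15.89 = 1.23 V.
(Unloaded it would have been 1.28 V.)

V_out ≈ 1.23 V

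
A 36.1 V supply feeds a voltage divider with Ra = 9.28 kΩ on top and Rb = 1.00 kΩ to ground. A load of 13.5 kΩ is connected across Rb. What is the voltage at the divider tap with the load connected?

The load sits in parallel with Rb: Rb‖R_L = (1.00 × 13.5) / (1.00 + 13.5) = 0.9310 kΩ.
V_out = 36.1 × 0.9310 / (9.28 + 0.9310) = 36.1 × 0.9310/10.21 = 3.29 V.
(Unloaded it would have been 3.51 V.)

V_out ≈ 3.29 V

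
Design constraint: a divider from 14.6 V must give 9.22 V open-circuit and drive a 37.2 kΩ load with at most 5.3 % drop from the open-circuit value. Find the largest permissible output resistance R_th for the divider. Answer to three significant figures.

Loading drop = R_th/(R_th + R_L) ≤ 0.0530, so R_th ≤ R_L · ε/(1−ε) = 37.2 kΩ × 0.0530/0.9470 = 2.08 kΩ.

R_th ≤ 2.08 kΩ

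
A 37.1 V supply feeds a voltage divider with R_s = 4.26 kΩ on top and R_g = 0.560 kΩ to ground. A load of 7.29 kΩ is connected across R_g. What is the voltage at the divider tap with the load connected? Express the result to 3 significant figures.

V_out ≈ 4.04 V

The load sits in parallel with R_g: R_g‖R_L = (560 × 7290) / (560 + 7290) = 520.1 Ω.
V_out = 37.1 × 520.1 / (4260 + 520.1) = 37.1 × 520.1/4780 = 4.04 V.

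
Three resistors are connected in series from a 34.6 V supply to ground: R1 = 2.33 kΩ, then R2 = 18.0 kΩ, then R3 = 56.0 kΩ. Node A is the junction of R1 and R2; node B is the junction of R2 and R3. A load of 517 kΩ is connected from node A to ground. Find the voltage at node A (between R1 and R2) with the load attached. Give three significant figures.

V ≈ 33.4 V

Below node A the series string R2+R3 = 74.00 kΩ sits in parallel with the 517 kΩ load: 64.73 kΩ.
V_A = 34.6 × 64.73/(2.33 + 64.73) = 33.4 V.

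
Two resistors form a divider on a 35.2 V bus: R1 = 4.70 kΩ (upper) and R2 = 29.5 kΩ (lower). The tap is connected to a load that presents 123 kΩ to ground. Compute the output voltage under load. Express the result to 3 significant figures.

The load sits in parallel with R2: R2‖R_L = (29.5 × 123) / (29.5 + 123) = 23.79 kΩ.
V_out = 35.2 × 23.79 / (4.70 + 23.79) = 35.2 × 23.79/28.49 = 29.4 V.

V_out ≈ 29.4 V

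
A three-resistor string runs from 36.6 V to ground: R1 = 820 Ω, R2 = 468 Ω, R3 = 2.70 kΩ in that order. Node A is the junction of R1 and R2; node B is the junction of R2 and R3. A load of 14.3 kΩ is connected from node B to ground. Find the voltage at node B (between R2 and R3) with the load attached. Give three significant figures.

V ≈ 23.4 V

At node B, R3 is in parallel with the load: R3‖R_L = 2271 Ω.
Below node A the resistance is R2 + (R3‖R_L) = 2739 Ω, so V_A = 36.6 × 2739/3559 = 28.17 V.
Then V_B = V_A × (R3‖R_L)/(R2 + R3‖R_L) = 28.17 × 2271/2739 = 23.4 V.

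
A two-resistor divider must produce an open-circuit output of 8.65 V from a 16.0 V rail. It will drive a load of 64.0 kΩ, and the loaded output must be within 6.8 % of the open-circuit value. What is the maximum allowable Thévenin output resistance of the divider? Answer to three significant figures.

Loading drop = R_th/(R_th + R_L) ≤ 0.0680, so R_th ≤ R_L · ε/(1−ε) = 64.0 kΩ × 0.0680/0.9320 = 4.67 kΩ.
(Any R1, R2 with R2/(R1+R2) = 0.541 and R1‖R2 ≤ 4.67 kΩ will meet the spec.)

R_th ≤ 4.67 kΩ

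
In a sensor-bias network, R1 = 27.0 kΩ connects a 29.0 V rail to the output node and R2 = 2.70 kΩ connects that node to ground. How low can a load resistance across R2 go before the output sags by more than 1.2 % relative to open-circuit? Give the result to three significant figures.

Output resistance R_th = R1‖R2 = (27.0 × 2.70)/29.70 = 2.455 kΩ.
The fractional drop is R_th/(R_th + R_L); requiring this ≤ 0.0120 gives R_L ≥ R_th(1/0.0120 − 1) = 2.455 × 82.33 = 202 kΩ.

R_L(min) ≈ 202 kΩ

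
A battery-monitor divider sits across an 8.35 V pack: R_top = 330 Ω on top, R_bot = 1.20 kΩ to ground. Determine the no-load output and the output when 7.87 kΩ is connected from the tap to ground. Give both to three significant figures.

Open-circuit: V = 8.35 × 1200/(330 + 1200) = 6.55 V.
With the load, R_bot becomes R_bot‖R_L = 1041 Ω, so V = 8.35 × 1041/1371 = 6.34 V.

Unloaded: 6.55 V; loaded: 6.34 V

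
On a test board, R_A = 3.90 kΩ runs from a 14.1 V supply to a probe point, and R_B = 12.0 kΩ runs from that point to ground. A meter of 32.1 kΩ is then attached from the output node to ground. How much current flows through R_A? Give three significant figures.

R_B‖R_L = 8.735 kΩ, so the source sees R_A + R_B‖R_L = 12.63 kΩ.
I = 14.1 V / 12.63 kΩ = 1.12 mA.

I ≈ 1.12 mA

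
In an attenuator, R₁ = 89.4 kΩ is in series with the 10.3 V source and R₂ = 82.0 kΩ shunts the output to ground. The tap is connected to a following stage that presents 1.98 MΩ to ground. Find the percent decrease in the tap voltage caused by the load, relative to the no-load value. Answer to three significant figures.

The divider's output (Thévenin) resistance is R₁‖R₂ = 42.77 kΩ.
Fractional drop under load = R_th/(R_th + R_L) = 42.77 / (42.77 + 1980) = 0.02114.
So the output falls by 2.11 %.

2.11 %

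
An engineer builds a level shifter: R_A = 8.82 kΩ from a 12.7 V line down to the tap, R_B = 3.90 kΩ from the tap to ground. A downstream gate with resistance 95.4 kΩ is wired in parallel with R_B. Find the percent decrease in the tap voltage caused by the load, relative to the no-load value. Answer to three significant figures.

The divider's output (Thévenin) resistance is R_A‖R_B = 2.704 kΩ.
Fractional drop under load = R_th/(R_th + R_L) = 2.704 / (2.704 + 95.4) = 0.02757.
So the output falls by 2.76 %.

2.76 %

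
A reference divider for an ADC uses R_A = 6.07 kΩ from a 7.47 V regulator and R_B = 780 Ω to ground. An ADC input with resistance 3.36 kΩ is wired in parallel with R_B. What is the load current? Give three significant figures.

I_L ≈ 0.210 mA

R_B‖R_L = 633.0 Ω; V_out = 7.47 × 633.0/6703 = 0.7055 V.
I_L = V_out / R_L = 0.7055 / 3.36 kΩ = 0.210 mA.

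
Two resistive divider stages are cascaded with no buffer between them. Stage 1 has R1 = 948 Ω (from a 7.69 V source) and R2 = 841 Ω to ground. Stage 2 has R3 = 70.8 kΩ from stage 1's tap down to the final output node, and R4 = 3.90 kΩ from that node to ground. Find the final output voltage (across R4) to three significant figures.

Stage 2 presents R3+R4 = 74700 Ω as a load on stage 1's tap.
Stage 1's lower leg becomes R2‖(R3+R4) = 831.6 Ω, so V_mid = 7.69 × 831.6/1780 = 3.594 V.
Stage 2 is itself unloaded: V_out = V_mid × R4/(R3+R4) = 3.594 × 3900/74700 = 0.188 V.

V_out ≈ 0.188 V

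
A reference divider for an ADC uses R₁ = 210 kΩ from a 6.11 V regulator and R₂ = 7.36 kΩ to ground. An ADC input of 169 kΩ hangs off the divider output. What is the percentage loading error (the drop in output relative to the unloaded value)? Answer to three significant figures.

4.04 %

The divider's output (Thévenin) resistance is R₁‖R₂ = 7.111 kΩ.
Fractional drop under load = R_th/(R_th + R_L) = 7.111 / (7.111 + 169) = 0.04038.
So the output falls by 4.04 %.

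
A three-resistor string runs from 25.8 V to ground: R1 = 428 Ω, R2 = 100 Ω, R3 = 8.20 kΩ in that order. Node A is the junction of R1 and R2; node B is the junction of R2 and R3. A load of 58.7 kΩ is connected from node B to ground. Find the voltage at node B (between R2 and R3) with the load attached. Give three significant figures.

At node B, R3 is in parallel with the load: R3‖R_L = 7195 Ω.
Below node A the resistance is R2 + (R3‖R_L) = 7295 Ω, so V_A = 25.8 × 7295/7723 = 24.37 V.
Then V_B = V_A × (R3‖R_L)/(R2 + R3‖R_L) = 24.37 × 7195/7295 = 24.0 V.

V ≈ 24.0 V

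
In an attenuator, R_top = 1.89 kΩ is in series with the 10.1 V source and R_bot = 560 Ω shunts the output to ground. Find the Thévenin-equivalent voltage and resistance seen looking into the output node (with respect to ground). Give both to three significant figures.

V_th is the open-circuit tap voltage: 10.1 × 560/(1890 + 560) = 2.31 V.
With the supply zeroed, R_top and R_bot appear in parallel from the tap: R_th = R_top‖R_bot = (1890 × 560)/2450 = 432 Ω.

V_th = 2.31 V, R_th = 432 Ω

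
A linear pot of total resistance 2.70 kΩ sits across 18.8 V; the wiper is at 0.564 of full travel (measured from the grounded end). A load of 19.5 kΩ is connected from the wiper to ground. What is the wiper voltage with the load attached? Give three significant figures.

V ≈ 10.3 V

The wiper splits the pot into (1−α)R = 1.177 kΩ above and αR = 1.523 kΩ below.
Lower section ‖ load = 1.412 kΩ.
V_wiper = 18.8 × 1.412/(1.177 + 1.412) = 10.3 V.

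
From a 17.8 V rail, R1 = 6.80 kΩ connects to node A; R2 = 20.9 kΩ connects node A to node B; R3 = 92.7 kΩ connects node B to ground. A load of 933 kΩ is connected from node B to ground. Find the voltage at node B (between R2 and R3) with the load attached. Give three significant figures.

V ≈ 13.4 V

At node B, R3 is in parallel with the load: R3‖R_L = 84.32 kΩ.
Below node A the resistance is R2 + (R3‖R_L) = 105.2 kΩ, so V_A = 17.8 × 105.2/112.0 = 16.72 V.
Then V_B = V_A × (R3‖R_L)/(R2 + R3‖R_L) = 16.72 × 84.32/105.2 = 13.4 V.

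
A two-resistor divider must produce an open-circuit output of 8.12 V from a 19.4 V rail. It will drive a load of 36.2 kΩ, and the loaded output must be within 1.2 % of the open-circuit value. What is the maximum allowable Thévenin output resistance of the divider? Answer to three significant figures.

Loading drop = R_th/(R_th + R_L) ≤ 0.0120, so R_th ≤ R_L · ε/(1−ε) = 36.2 kΩ × 0.0120/0.9880 = 440 Ω.

R_th ≤ 440 Ω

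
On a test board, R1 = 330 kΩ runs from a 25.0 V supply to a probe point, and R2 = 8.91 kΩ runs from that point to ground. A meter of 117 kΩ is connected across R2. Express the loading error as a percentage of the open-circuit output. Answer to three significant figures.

6.90 %

The divider's output (Thévenin) resistance is R1‖R2 = 8.676 kΩ.
Fractional drop under load = R_th/(R_th + R_L) = 8.676 / (8.676 + 117) = 0.06903.
So the output falls by 6.90 %.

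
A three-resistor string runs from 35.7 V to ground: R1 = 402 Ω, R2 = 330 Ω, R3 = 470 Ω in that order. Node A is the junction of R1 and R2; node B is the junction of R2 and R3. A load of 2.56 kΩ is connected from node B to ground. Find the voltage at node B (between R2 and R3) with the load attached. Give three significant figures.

V ≈ 12.6 V

At node B, R3 is in parallel with the load: R3‖R_L = 397.1 Ω.
Below node A the resistance is R2 + (R3‖R_L) = 727.1 Ω, so V_A = 35.7 × 727.1/1129 = 22.99 V.
Then V_B = V_A × (R3‖R_L)/(R2 + R3‖R_L) = 22.99 × 397.1/727.1 = 12.6 V.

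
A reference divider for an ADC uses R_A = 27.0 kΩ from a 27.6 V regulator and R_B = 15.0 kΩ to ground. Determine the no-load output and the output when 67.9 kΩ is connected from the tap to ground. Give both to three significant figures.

Open-circuit: V = 27.6 × 15.0/(27.0 + 15.0) = 9.86 V.
With the load, R_B becomes R_B‖R_L = 12.29 kΩ, so V = 27.6 × 12.29/39.29 = 8.63 V.

Unloaded: 9.86 V; loaded: 8.63 V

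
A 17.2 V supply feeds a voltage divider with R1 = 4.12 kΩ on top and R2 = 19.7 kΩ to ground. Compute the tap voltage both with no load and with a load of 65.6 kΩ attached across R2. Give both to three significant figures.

Open-circuit: V = 17.2 × 19.7/(4.12 + 19.7) = 14.2 V.
With the load, R2 becomes R2‖R_L = 15.15 kΩ, so V = 17.2 × 15.15/19.27 = 13.5 V.

Unloaded: 14.2 V; loaded: 13.5 V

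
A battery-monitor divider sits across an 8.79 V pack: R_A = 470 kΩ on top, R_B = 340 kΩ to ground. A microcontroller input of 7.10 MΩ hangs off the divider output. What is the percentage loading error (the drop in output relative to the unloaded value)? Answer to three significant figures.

2.70 %

The divider's output (Thévenin) resistance is R_A‖R_B = 197.3 kΩ.
Fractional drop under load = R_th/(R_th + R_L) = 197.3 / (197.3 + 7100) = 0.02704.
So the output falls by 2.70 %.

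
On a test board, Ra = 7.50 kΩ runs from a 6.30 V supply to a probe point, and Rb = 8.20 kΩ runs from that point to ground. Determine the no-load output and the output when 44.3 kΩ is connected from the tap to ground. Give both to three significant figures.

Unloaded: 3.29 V; loaded: 3.02 V

Open-circuit: V = 6.30 × 8.20/(7.50 + 8.20) = 3.29 V.
With the load, Rb becomes Rb‖R_L = 6.919 kΩ, so V = 6.30 × 6.919/14.42 = 3.02 V.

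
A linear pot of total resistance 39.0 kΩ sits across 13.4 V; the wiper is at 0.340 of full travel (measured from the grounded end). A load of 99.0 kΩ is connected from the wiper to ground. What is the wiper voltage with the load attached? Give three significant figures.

V ≈ 4.19 V

The wiper splits the pot into (1−α)R = 25.74 kΩ above and αR = 13.26 kΩ below.
Lower section ‖ load = 11.69 kΩ.
V_wiper = 13.4 × 11.69/(25.74 + 11.69) = 4.19 V.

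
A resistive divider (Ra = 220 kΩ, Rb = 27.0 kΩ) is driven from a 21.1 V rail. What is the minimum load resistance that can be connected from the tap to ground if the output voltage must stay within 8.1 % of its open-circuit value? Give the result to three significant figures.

Output resistance R_th = Ra‖Rb = (220 × 27.0)/247.0 = 24.05 kΩ.
The fractional drop is R_th/(R_th + R_L); requiring this ≤ 0.0810 gives R_L ≥ R_th(1/0.0810 − 1) = 24.05 × 11.35 = 273 kΩ.

R_L(min) ≈ 273 kΩ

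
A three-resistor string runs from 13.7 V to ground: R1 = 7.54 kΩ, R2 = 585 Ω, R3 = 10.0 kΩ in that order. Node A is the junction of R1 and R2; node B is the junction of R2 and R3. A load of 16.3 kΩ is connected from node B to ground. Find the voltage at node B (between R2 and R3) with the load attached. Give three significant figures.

At node B, R3 is in parallel with the load: R3‖R_L = 6198 Ω.
Below node A the resistance is R2 + (R3‖R_L) = 6783 Ω, so V_A = 13.7 × 6783/14320 = 6.488 V.
Then V_B = V_A × (R3‖R_L)/(R2 + R3‖R_L) = 6.488 × 6198/6783 = 5.93 V.

V ≈ 5.93 V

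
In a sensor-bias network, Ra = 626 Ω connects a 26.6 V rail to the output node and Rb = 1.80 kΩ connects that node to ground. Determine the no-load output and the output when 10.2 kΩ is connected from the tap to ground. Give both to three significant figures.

Open-circuit: V = 26.6 × 1800/(626 + 1800) = 19.7 V.
With the load, Rb becomes Rb‖R_L = 1530 Ω, so V = 26.6 × 1530/2156 = 18.9 V.

Unloaded: 19.7 V; loaded: 18.9 V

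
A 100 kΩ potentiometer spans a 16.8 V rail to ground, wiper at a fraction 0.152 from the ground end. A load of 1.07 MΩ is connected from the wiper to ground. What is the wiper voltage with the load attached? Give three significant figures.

V ≈ 2.52 V

The wiper splits the pot into (1−α)R = 84.80 kΩ above and αR = 15.20 kΩ below.
Lower section ‖ load = 14.99 kΩ.
V_wiper = 16.8 × 14.99/(84.80 + 14.99) = 2.52 V.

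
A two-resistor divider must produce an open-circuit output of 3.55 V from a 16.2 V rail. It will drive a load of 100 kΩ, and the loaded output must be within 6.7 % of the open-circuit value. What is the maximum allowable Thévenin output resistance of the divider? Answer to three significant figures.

R_th ≤ 7.18 kΩ

Loading drop = R_th/(R_th + R_L) ≤ 0.0670, so R_th ≤ R_L · ε/(1−ε) = 100 kΩ × 0.0670/0.9330 = 7.18 kΩ.
(Any R1, R2 with R2/(R1+R2) = 0.219 and R1‖R2 ≤ 7.18 kΩ will meet the spec.)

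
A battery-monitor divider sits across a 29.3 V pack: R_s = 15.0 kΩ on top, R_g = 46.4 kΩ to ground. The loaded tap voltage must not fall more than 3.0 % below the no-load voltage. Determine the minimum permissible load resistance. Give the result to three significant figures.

R_L(min) ≈ 367 kΩ

Output resistance R_th = R_s‖R_g = (15.0 × 46.4)/61.40 = 11.34 kΩ.
The fractional drop is R_th/(R_th + R_L); requiring this ≤ 0.0300 gives R_L ≥ R_th(1/0.0300 − 1) = 11.34 × 32.33 = 367 kΩ.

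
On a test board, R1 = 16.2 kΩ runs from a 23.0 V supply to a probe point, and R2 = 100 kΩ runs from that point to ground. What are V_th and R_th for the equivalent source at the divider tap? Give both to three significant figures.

V_th = 19.8 V, R_th = 13.9 kΩ

V_th is the open-circuit tap voltage: 23.0 × 100/(16.2 + 100) = 19.8 V.
With the supply zeroed, R1 and R2 appear in parallel from the tap: R_th = R1‖R2 = (16.2 × 100)/116.2 = 13.9 kΩ.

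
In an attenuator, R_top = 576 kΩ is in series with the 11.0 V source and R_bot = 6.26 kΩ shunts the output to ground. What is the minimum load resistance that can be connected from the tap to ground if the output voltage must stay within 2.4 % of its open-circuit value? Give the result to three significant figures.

R_L(min) ≈ 252 kΩ

Output resistance R_th = R_top‖R_bot = (576 × 6.26)/582.3 = 6.193 kΩ.
The fractional drop is R_th/(R_th + R_L); requiring this ≤ 0.0240 gives R_L ≥ R_th(1/0.0240 − 1) = 6.193 × 40.67 = 252 kΩ.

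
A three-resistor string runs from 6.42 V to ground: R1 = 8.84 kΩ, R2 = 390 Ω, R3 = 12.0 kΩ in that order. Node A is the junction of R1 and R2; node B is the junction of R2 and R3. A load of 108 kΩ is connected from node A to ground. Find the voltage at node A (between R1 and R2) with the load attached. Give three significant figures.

V ≈ 3.58 V

Below node A the series string R2+R3 = 12390 Ω sits in parallel with the 108000 Ω load: 11110 Ω.
V_A = 6.42 × 11110/(8840 + 11110) = 3.58 V.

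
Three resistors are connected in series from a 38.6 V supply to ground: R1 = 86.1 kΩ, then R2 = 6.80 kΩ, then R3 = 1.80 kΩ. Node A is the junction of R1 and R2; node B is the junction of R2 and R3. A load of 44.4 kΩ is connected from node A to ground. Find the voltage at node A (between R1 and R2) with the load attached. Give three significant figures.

V ≈ 2.98 V

Below node A the series string R2+R3 = 8.600 kΩ sits in parallel with the 44.4 kΩ load: 7.205 kΩ.
V_A = 38.6 × 7.205/(86.1 + 7.205) = 2.98 V.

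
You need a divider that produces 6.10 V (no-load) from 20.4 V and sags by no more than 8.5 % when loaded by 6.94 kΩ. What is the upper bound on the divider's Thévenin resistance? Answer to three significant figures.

R_th ≤ 645 Ω

Loading drop = R_th/(R_th + R_L) ≤ 0.0850, so R_th ≤ R_L · ε/(1−ε) = 6.94 kΩ × 0.0850/0.9150 = 645 Ω.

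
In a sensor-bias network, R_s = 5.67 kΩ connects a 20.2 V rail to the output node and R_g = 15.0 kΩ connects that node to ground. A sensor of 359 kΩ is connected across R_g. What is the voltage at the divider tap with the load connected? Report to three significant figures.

V_out ≈ 14.5 V

The load sits in parallel with R_g: R_g‖R_L = (15.0 × 359) / (15.0 + 359) = 14.40 kΩ.
V_out = 20.2 × 14.40 / (5.67 + 14.40) = 20.2 × 14.40/20.07 = 14.5 V.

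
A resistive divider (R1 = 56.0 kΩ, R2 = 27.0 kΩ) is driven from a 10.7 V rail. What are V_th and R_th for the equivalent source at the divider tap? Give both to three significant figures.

V_th is the open-circuit tap voltage: 10.7 × 27.0/(56.0 + 27.0) = 3.48 V.
With the supply zeroed, R1 and R2 appear in parallel from the tap: R_th = R1‖R2 = (56.0 × 27.0)/83.00 = 18.2 kΩ.

V_th = 3.48 V, R_th = 18.2 kΩ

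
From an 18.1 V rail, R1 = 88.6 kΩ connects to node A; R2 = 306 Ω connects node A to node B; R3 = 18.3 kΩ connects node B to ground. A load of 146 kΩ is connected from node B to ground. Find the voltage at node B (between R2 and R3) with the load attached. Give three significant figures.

V ≈ 2.80 V

At node B, R3 is in parallel with the load: R3‖R_L = 16260 Ω.
Below node A the resistance is R2 + (R3‖R_L) = 16570 Ω, so V_A = 18.1 × 16570/105200 = 2.851 V.
Then V_B = V_A × (R3‖R_L)/(R2 + R3‖R_L) = 2.851 × 16260/16570 = 2.80 V.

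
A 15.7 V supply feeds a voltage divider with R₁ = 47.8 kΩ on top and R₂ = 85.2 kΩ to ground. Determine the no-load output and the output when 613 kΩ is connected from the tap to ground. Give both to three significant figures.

Open-circuit: V = 15.7 × 85.2/(47.8 + 85.2) = 10.1 V.
With the load, R₂ becomes R₂‖R_L = 74.80 kΩ, so V = 15.7 × 74.80/122.6 = 9.58 V.

Unloaded: 10.1 V; loaded: 9.58 V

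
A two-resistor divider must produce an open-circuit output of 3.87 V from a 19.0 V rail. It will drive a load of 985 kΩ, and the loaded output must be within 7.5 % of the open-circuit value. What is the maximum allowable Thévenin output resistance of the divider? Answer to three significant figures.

R_th ≤ 79.9 kΩ

Loading drop = R_th/(R_th + R_L) ≤ 0.0750, so R_th ≤ R_L · ε/(1−ε) = 985 kΩ × 0.0750/0.9250 = 79.9 kΩ.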